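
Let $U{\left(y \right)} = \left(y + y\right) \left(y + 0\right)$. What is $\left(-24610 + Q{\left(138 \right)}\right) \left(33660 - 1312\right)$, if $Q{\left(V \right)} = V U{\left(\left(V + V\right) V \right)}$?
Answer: $12951880439743432$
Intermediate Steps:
$U{\left(y \right)} = 2 y^{2}$ ($U{\left(y \right)} = 2 y y = 2 y^{2}$)
$Q{\left(V \right)} = 8 V^{5}$ ($Q{\left(V \right)} = V 2 \left(\left(V + V\right) V\right)^{2} = V 2 \left(2 V V\right)^{2} = V 2 \left(2 V^{2}\right)^{2} = V 2 \cdot 4 V^{4} = V 8 V^{4} = 8 V^{5}$)
$\left(-24610 + Q{\left(138 \right)}\right) \left(33660 - 1312\right) = \left(-24610 + 8 \cdot 138^{5}\right) \left(33660 - 1312\right) = \left(-24610 + 8 \cdot 50049003168\right) \left(33660 - 1312\right) = \left(-24610 + 400392025344\right) 32348 = 400392000734 \cdot 32348 = 12951880439743432$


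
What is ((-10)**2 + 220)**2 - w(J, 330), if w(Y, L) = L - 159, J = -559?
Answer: 102229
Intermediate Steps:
w(Y, L) = -159 + L
((-10)**2 + 220)**2 - w(J, 330) = ((-10)**2 + 220)**2 - (-159 + 330) = (100 + 220)**2 - 1*171 = 320**2 - 171 = 102400 - 171 = 102229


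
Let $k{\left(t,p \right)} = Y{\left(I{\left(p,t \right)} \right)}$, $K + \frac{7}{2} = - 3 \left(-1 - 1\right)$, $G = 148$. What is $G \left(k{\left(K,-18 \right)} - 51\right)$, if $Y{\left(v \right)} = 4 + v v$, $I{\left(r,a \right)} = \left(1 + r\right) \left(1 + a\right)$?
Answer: $517001$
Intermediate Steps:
$I{\left(r,a \right)} = \left(1 + a\right) \left(1 + r\right)$
$Y{\left(v \right)} = 4 + v^{2}$
$K = \frac{5}{2}$ ($K = - \frac{7}{2} - 3 \left(-1 - 1\right) = - \frac{7}{2} - -6 = - \frac{7}{2} + 6 = \frac{5}{2} \approx 2.5$)
$k{\left(t,p \right)} = 4 + \left(1 + p + t + p t\right)^{2}$ ($k{\left(t,p \right)} = 4 + \left(1 + t + p + t p\right)^{2} = 4 + \left(1 + t + p + p t\right)^{2} = 4 + \left(1 + p + t + p t\right)^{2}$)
$G \left(k{\left(K,-18 \right)} - 51\right) = 148 \left(\left(4 + \left(1 - 18 + \frac{5}{2} - 45\right)^{2}\right) - 51\right) = 148 \left(\left(4 + \left(- \frac{119}{2}\right)^{2}\right) - 51\right) = 148 \left(\left(4 + \frac{14161}{4}\right) - 51\right) = 148 \left(\frac{14177}{4} - 51\right) = 148 \cdot \frac{13973}{4} = 517001$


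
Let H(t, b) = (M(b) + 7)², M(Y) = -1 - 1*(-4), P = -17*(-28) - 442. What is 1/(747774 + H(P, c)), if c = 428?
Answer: 1/747874 ≈ 1.3371e-6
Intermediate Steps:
P = 34 (P = 476 - 442 = 34)
M(Y) = 3 (M(Y) = -1 + 4 = 3)
H(t, b) = 100 (H(t, b) = (3 + 7)² = 10² = 100)
1/(747774 + H(P, c)) = 1/(747774 + 100) = 1/747874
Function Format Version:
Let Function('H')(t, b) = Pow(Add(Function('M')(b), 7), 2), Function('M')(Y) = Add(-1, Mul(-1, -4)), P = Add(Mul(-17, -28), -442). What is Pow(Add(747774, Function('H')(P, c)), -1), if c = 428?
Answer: Rational(1, 747874) ≈ 1.3371e-6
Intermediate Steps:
P = 34 (P = Add(476, -442) = 34)
Function('M')(Y) = 3 (Function('M')(Y) = Add(-1, 4) = 3)
Function('H')(t, b) = 100 (Function('H')(t, b) = Pow(Add(3, 7), 2) = Pow(10, 2) = 100)
Pow(Add(747774, Function('H')(P, c)), -1) = Pow(Add(747774, 100), -1) = Pow(747874, -1) = Rational(1, 747874)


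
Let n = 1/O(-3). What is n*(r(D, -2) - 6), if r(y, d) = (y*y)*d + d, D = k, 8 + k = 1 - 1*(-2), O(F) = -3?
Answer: 58/3 ≈ 19.333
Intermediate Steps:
k = -5 (k = -8 + (1 - 1*(-2)) = -8 + (1 + 2) = -8 + 3 = -5)
D = -5
r(y, d) = d + d*y**2 (r(y, d) = y**2*d + d = d*y**2 + d = d + d*y**2)
n = -1/3 (n = 1/(-3) = 1*(-1/3) = -1/3 ≈ -0.33333)
n*(r(D, -2) - 6) = -(-2*(1 + (-5)**2) - 6)/3 = -(-2*(1 + 25) - 6)/3 = -(-2*26 - 6)/3 = -(-52 - 6)/3 = -1/3*(-58) = 58/3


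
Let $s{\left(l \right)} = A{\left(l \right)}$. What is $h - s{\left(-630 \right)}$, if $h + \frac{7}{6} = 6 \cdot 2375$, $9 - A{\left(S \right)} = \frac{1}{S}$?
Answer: $\frac{4485547}{315} \approx 14240.0$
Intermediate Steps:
$A{\left(S \right)} = 9 - \frac{1}{S}$
$s{\left(l \right)} = 9 - \frac{1}{l}$
$h = \frac{85493}{6}$ ($h = - \frac{7}{6} + 6 \cdot 2375 = - \frac{7}{6} + 14250 = \frac{85493}{6} \approx 14249.0$)
$h - s{\left(-630 \right)} = \frac{85493}{6} - \left(9 - \frac{1}{-630}\right) = \frac{85493}{6} - \left(9 - - \frac{1}{630}\right) = \frac{85493}{6} - \left(9 + \frac{1}{630}\right) = \frac{85493}{6} - \frac{5671}{630} = \frac{4485547}{315}$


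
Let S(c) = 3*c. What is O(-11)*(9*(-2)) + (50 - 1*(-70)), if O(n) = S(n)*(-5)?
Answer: -2850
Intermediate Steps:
O(n) = -15*n (O(n) = (3*n)*(-5) = -15*n)
O(-11)*(9*(-2)) + (50 - 1*(-70)) = (-15*(-11))*(9*(-2)) + (50 - 1*(-70)) = 165*(-18) + (50 + 70) = -2970 + 120 = -2850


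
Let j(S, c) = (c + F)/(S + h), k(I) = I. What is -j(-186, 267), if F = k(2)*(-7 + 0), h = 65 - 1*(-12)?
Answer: 253/109 ≈ 2.3211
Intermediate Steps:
h = 77 (h = 65 + 12 = 77)
F = -14 (F = 2*(-7 + 0) = 2*(-7) = -14)
j(S, c) = (-14 + c)/(77 + S) (j(S, c) = (c - 14)/(S + 77) = (-14 + c)/(77 + S))
-j(-186, 267) = -(-14 + 267)/(77 - 186) = -253/(-109) = -(-1)*253/109 = -1*(-253/109) = 253/109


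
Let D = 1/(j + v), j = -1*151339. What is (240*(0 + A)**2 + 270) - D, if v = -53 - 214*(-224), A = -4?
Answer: 425204161/103456 ≈ 4110.0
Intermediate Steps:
v = 47883 (v = -53 + 47936 = 47883)
j = -151339
D = -1/103456 (D = 1/(-151339 + 47883) = 1/(-103456) = -1/103456 ≈ -9.6659e-6)
(240*(0 + A)**2 + 270) - D = (240*(0 - 4)**2 + 270) - 1*(-1/103456) = (240*(-4)**2 + 270) + 1/103456 = (240*16 + 270) + 1/103456 = (3840 + 270) + 1/103456 = 4110 + 1/103456 = 425204161/103456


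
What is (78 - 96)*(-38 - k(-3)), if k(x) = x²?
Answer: 846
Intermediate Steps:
(78 - 96)*(-38 - k(-3)) = (78 - 96)*(-38 - 1*(-3)²) = -18*(-38 - 1*9) = -18*(-38 - 9) = -18*(-47) = 846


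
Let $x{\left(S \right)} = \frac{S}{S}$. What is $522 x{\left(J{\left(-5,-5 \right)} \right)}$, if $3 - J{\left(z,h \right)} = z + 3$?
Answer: $522$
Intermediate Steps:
$J{\left(z,h \right)} = - z$ ($J{\left(z,h \right)} = 3 - \left(z + 3\right) = 3 - \left(3 + z\right) = - z$)
$x{\left(S \right)} = 1$
$522 x{\left(J{\left(-5,-5 \right)} \right)} = 522 \cdot 1 = 522$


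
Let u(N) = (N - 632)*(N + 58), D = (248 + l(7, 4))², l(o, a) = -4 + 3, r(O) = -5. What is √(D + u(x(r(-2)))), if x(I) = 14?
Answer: 7*√337 ≈ 128.50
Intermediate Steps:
l(o, a) = -1
D = 61009 (D = (248 - 1)² = 247² = 61009)
u(N) = (-632 + N)*(58 + N)
√(D + u(x(r(-2)))) = √(61009 + (-36656 + 14² - 574*14)) = √(61009 + (-36656 + 196 - 8036)) = √(61009 - 44496) = √16513 = 7*√337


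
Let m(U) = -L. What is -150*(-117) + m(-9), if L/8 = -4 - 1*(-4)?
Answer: 17550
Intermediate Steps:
L = 0 (L = 8*(-4 - 1*(-4)) = 8*(-4 + 4) = 8*0 = 0)
m(U) = 0 (m(U) = -1*0 = 0)
-150*(-117) + m(-9) = -150*(-117) + 0 = 17550 + 0 = 17550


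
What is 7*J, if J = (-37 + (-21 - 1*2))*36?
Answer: -15120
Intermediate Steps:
J = -2160 (J = (-37 + (-21 - 2))*36 = (-37 - 23)*36 = -60*36 = -2160)
7*J = 7*(-2160) = -15120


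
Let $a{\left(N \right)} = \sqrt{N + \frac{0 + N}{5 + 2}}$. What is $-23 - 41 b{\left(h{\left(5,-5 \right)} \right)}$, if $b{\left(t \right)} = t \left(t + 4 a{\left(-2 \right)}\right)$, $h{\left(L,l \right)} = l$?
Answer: $-1048 + \frac{3280 i \sqrt{7}}{7} \approx -1048.0 + 1239.7 i$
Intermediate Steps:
$a{\left(N \right)} = \frac{2 \sqrt{14} \sqrt{N}}{7}$ ($a{\left(N \right)} = \sqrt{N + \frac{N}{7}} = \sqrt{\frac{8 N}{7}} = \frac{2 \sqrt{14} \sqrt{N}}{7}$)
$b{\left(t \right)} = t \left(t + \frac{16 i \sqrt{7}}{7}\right)$ ($b{\left(t \right)} = t \left(t + 4 \frac{2 \sqrt{14} \sqrt{-2}}{7}\right) = t \left(t + 4 \frac{2 \sqrt{14} i \sqrt{2}}{7}\right) = t \left(t + 4 \frac{4 i \sqrt{7}}{7}\right) = t \left(t + \frac{16 i \sqrt{7}}{7}\right)$)
$-23 - 41 b{\left(h{\left(5,-5 \right)} \right)} = -23 - 41 \cdot \frac{1}{7} \left(-5\right) \left(7 \left(-5\right) + 16 i \sqrt{7}\right) = -23 - 41 \cdot \frac{1}{7} \left(-5\right) \left(-35 + 16 i \sqrt{7}\right) = -23 - 41 \left(25 - \frac{80 i \sqrt{7}}{7}\right) = -23 - \left(1025 - \frac{3280 i \sqrt{7}}{7}\right) = -1048 + \frac{3280 i \sqrt{7}}{7}$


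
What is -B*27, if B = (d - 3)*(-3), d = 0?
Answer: -243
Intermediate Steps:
B = 9 (B = (0 - 3)*(-3) = -3*(-3) = 9)
-B*27 = -1*9*27 = -9*27 = -243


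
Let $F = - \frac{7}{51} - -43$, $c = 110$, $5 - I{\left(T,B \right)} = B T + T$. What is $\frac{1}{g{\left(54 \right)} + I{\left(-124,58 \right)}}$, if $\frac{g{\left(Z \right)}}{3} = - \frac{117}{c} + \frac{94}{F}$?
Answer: $\frac{120230}{880611197} \approx 0.00013653$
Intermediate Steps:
$I{\left(T,B \right)} = 5 - T - B T$ ($I{\left(T,B \right)} = 5 - \left(B T + T\right) = 5 - \left(T + B T\right) = 5 - T - B T$)
$F = \frac{2186}{51}$ ($F = \left(-7\right) \frac{1}{51} + 43 = - \frac{7}{51} + 43 = \frac{2186}{51} \approx 42.863$)
$g{\left(Z \right)} = \frac{407367}{120230}$ ($g{\left(Z \right)} = 3 \left(- \frac{117}{110} + \frac{94}{\frac{2186}{51}}\right) = 3 \left(\left(-117\right) \frac{1}{110} + 94 \cdot \frac{51}{2186}\right) = 3 \left(- \frac{117}{110} + \frac{2397}{1093}\right) = 3 \cdot \frac{135789}{120230} = \frac{407367}{120230}$)
$\frac{1}{g{\left(54 \right)} + I{\left(-124,58 \right)}} = \frac{1}{\frac{407367}{120230} - \left(-129 - 7192\right)} = \frac{1}{\frac{407367}{120230} + \left(5 + 124 + 7192\right)} = \frac{1}{\frac{407367}{120230} + 7321} = \frac{1}{\frac{880611197}{120230}} = \frac{120230}{880611197}$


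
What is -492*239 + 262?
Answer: -117326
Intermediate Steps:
-492*239 + 262 = -117588 + 262 = -117326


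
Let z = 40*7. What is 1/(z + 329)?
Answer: 1/609 ≈ 0.0016420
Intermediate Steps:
z = 280
1/(z + 329) = 1/(280 + 329) = 1/609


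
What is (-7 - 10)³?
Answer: -4913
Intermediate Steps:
(-7 - 10)³ = (-17)³ = -4913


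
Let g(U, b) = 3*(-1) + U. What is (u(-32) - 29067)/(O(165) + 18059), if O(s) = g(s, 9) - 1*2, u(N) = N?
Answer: -29099/18219 ≈ -1.5972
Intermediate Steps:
g(U, b) = -3 + U
O(s) = -5 + s (O(s) = (-3 + s) - 1*2 = (-3 + s) - 2 = -5 + s)
(u(-32) - 29067)/(O(165) + 18059) = (-32 - 29067)/((-5 + 165) + 18059) = -29099/(160 + 18059) = -29099/18219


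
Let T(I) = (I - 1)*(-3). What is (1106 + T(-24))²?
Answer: 1394761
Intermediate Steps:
T(I) = 3 - 3*I (T(I) = (-1 + I)*(-3) = 3 - 3*I)
(1106 + T(-24))² = (1106 + (3 - 3*(-24)))² = (1106 + (3 + 72))² = (1106 + 75)² = 1181² = 1394761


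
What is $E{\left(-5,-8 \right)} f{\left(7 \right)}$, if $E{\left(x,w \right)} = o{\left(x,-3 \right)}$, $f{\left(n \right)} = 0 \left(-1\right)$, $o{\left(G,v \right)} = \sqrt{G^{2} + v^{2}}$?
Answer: $0$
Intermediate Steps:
$f{\left(n \right)} = 0$
$E{\left(x,w \right)} = \sqrt{9 + x^{2}}$ ($E{\left(x,w \right)} = \sqrt{x^{2} + \left(-3\right)^{2}} = \sqrt{x^{2} + 9} = \sqrt{9 + x^{2}}$)
$E{\left(-5,-8 \right)} f{\left(7 \right)} = \sqrt{9 + \left(-5\right)^{2}} \cdot 0 = \sqrt{9 + 25} \cdot 0 = \sqrt{34} \cdot 0 = 0$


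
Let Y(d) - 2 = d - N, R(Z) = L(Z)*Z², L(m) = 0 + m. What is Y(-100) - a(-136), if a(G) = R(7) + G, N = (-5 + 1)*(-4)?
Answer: -321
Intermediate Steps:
L(m) = m
N = 16 (N = -4*(-4) = 16)
R(Z) = Z³ (R(Z) = Z*Z² = Z³)
Y(d) = -14 + d (Y(d) = 2 + (d - 1*16) = 2 + (d - 16) = 2 + (-16 + d) = -14 + d)
a(G) = 343 + G (a(G) = 7³ + G = 343 + G)
Y(-100) - a(-136) = (-14 - 100) - (343 - 136) = -114 - 1*207 = -114 - 207 = -321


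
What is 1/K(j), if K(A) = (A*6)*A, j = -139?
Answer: 1/115926 ≈ 8.6262e-6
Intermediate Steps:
K(A) = 6*A² (K(A) = (6*A)*A = 6*A²)
1/K(j) = 1/(6*(-139)²) = 1/(6*19321) = 1/115926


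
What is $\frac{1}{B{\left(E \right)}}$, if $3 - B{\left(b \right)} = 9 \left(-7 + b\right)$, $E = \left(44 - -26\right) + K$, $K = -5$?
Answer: $- \frac{1}{519} \approx -0.0019268$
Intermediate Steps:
$E = 65$ ($E = \left(44 - -26\right) - 5 = \left(44 + 26\right) - 5 = 70 - 5 = 65$)
$B{\left(b \right)} = 66 - 9 b$ ($B{\left(b \right)} = 3 - 9 \left(-7 + b\right) = 3 - \left(-63 + 9 b\right) = 66 - 9 b$)
$\frac{1}{B{\left(E \right)}} = \frac{1}{66 - 585} = \frac{1}{-519} = - \frac{1}{519}$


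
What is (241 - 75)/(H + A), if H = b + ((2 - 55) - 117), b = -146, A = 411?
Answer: 166/95 ≈ 1.7474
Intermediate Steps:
H = -316 (H = -146 + ((2 - 55) - 117) = -146 + (-53 - 117) = -146 - 170 = -316)
(241 - 75)/(H + A) = (241 - 75)/(-316 + 411) = 166/95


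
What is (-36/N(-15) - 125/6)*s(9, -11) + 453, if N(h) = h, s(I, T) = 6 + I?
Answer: 353/2 ≈ 176.50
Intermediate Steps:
(-36/N(-15) - 125/6)*s(9, -11) + 453 = (-36/(-15) - 125/6)*(6 + 9) + 453 = (-36*(-1/15) - 125*⅙)*15 + 453 = (12/5 - 125/6)*15 + 453 = -553/30*15 + 453 = -553/2 + 453 = 353/2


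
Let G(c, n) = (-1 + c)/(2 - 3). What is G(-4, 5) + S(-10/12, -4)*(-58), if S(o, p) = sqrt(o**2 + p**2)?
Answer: 5 - 29*sqrt(601)/3 ≈ -231.98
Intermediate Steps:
G(c, n) = 1 - c (G(c, n) = (-1 + c)/(-1) = (-1 + c)*(-1) = 1 - c)
G(-4, 5) + S(-10/12, -4)*(-58) = (1 - 1*(-4)) + sqrt((-10/12)**2 + (-4)**2)*(-58) = (1 + 4) + sqrt((-10*1/12)**2 + 16)*(-58) = 5 + sqrt((-5/6)**2 + 16)*(-58) = 5 + sqrt(25/36 + 16)*(-58) = 5 + sqrt(601/36)*(-58) = 5 + (sqrt(601)/6)*(-58) = 5 - 29*sqrt(601)/3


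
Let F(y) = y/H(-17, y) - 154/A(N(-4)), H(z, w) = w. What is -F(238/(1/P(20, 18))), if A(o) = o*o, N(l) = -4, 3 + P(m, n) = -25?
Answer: 69/8 ≈ 8.6250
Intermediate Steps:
P(m, n) = -28 (P(m, n) = -3 - 25 = -28)
A(o) = o**2
F(y) = -69/8 (F(y) = y/y - 154/((-4)**2) = 1 - 154/16 = 1 - 154*1/16 = 1 - 77/8 = -69/8)
-F(238/(1/P(20, 18))) = -1*(-69/8) = 69/8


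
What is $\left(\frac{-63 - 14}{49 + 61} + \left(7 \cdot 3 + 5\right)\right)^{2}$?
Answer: $\frac{64009}{100} \approx 640.09$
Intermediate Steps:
$\left(\frac{-63 - 14}{49 + 61} + \left(7 \cdot 3 + 5\right)\right)^{2} = \left(- \frac{77}{110} + \left(21 + 5\right)\right)^{2} = \left(\left(-77\right) \frac{1}{110} + 26\right)^{2} = \left(- \frac{7}{10} + 26\right)^{2} = \left(\frac{253}{10}\right)^{2} = \frac{64009}{100}$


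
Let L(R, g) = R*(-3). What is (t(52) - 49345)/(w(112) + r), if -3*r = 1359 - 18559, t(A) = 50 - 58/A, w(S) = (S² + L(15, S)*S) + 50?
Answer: -3845097/1036412 ≈ -3.7100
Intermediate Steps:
L(R, g) = -3*R
w(S) = 50 + S² - 45*S (w(S) = (S² + (-3*15)*S) + 50 = (S² - 45*S) + 50 = 50 + S² - 45*S)
r = 17200/3 (r = -(1359 - 18559)/3 = -⅓*(-17200) = 17200/3 ≈ 5733.3)
(t(52) - 49345)/(w(112) + r) = ((50 - 58/52) - 49345)/((50 + 112² - 45*112) + 17200/3) = ((50 - 58*1/52) - 49345)/((50 + 12544 - 5040) + 17200/3) = ((50 - 29/26) - 49345)/(7554 + 17200/3) = (1271/26 - 49345)/(39862/3) = -1281699/26*3/39862 = -3845097/1036412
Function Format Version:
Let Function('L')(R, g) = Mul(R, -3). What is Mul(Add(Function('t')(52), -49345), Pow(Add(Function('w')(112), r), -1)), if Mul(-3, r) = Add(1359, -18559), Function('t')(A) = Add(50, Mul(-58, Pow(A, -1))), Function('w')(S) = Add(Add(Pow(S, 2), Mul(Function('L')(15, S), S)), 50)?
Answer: Rational(-3845097, 1036412) ≈ -3.7100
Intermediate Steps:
Function('L')(R, g) = Mul(-3, R)
Function('w')(S) = Add(50, Pow(S, 2), Mul(-45, S)) (Function('w')(S) = Add(Add(Pow(S, 2), Mul(Mul(-3, 15), S)), 50) = Add(Add(Pow(S, 2), Mul(-45, S)), 50) = Add(50, Pow(S, 2), Mul(-45, S)))
r = Rational(17200, 3) (r = Mul(Rational(-1, 3), Add(1359, -18559)) = Mul(Rational(-1, 3), -17200) = Rational(17200, 3) ≈ 5733.3)
Mul(Add(Function('t')(52), -49345), Pow(Add(Function('w')(112), r), -1)) = Mul(Add(Add(50, Mul(-58, Pow(52, -1))), -49345), Pow(Add(Add(50, Pow(112, 2), Mul(-45, 112)), Rational(17200, 3)), -1)) = Mul(Add(Add(50, Mul(-58, Rational(1, 52))), -49345), Pow(Add(Add(50, 12544, -5040), Rational(17200, 3)), -1)) = Mul(Add(Add(50, Rational(-29, 26)), -49345), Pow(Add(7554, Rational(17200, 3)), -1)) = Mul(Add(Rational(1271, 26), -49345), Pow(Rational(39862, 3), -1)) = Mul(Rational(-1281699, 26), Rational(3, 39862)) = Rational(-3845097, 1036412)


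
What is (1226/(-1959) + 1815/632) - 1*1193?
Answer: -1474258231/1238088 ≈ -1190.8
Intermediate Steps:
(1226/(-1959) + 1815/632) - 1*1193 = (1226*(-1/1959) + 1815*(1/632)) - 1193 = (-1226/1959 + 1815/632) - 1193 = 2780753/1238088 - 1193 = -1474258231/1238088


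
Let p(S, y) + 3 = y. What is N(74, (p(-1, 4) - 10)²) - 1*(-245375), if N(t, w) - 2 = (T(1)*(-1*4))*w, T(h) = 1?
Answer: 245053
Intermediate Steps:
p(S, y) = -3 + y
N(t, w) = 2 - 4*w (N(t, w) = 2 + (1*(-1*4))*w = 2 + (1*(-4))*w = 2 - 4*w)
N(74, (p(-1, 4) - 10)²) - 1*(-245375) = (2 - 4*((-3 + 4) - 10)²) - 1*(-245375) = (2 - 4*(1 - 10)²) + 245375 = (2 - 4*(-9)²) + 245375 = (2 - 4*81) + 245375 = (2 - 324) + 245375 = -322 + 245375 = 245053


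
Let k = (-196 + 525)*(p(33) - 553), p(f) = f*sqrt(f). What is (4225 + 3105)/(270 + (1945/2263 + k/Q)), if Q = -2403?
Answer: 10731883713171993360/504571600183656649 + 139906744528734810*sqrt(33)/504571600183656649 ≈ 22.862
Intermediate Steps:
p(f) = f**(3/2)
k = -181937 + 10857*sqrt(33) (k = (-196 + 525)*(33**(3/2) - 553) = 329*(33*sqrt(33) - 553) = 329*(-553 + 33*sqrt(33)) = -181937 + 10857*sqrt(33) ≈ -1.1957e+5)
(4225 + 3105)/(270 + (1945/2263 + k/Q)) = (4225 + 3105)/(270 + (1945/2263 + (-181937 + 10857*sqrt(33))/(-2403))) = 7330/(270 + (1945*(1/2263) + (-181937 + 10857*sqrt(33))*(-1/2403))) = 7330/(270 + (1945/2263 + (181937/2403 - 3619*sqrt(33)/801))) = 7330/(270 + (416397266/5437989 - 3619*sqrt(33)/801)) = 7330/(1884654296/5437989 - 3619*sqrt(33)/801)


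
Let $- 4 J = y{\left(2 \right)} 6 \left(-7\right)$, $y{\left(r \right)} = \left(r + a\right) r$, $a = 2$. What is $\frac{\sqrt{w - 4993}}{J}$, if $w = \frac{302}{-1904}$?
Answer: $\frac{i \sqrt{1131329906}}{39984} \approx 0.84122 i$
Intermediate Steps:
$y{\left(r \right)} = r \left(2 + r\right)$ ($y{\left(r \right)} = \left(r + 2\right) r = \left(2 + r\right) r = r \left(2 + r\right)$)
$w = - \frac{151}{952}$ ($w = 302 \left(- \frac{1}{1904}\right) = - \frac{151}{952} \approx -0.15861$)
$J = 84$ ($J = - \frac{2 \left(2 + 2\right) 6 \left(-7\right)}{4} = - \frac{2 \cdot 4 \cdot 6 \left(-7\right)}{4} = - \frac{8 \cdot 6 \left(-7\right)}{4} = - \frac{48 \left(-7\right)}{4} = \left(- \frac{1}{4}\right) \left(-336\right) = 84$)
$\frac{\sqrt{w - 4993}}{J} = \frac{\sqrt{- \frac{151}{952} - 4993}}{84} = \sqrt{- \frac{4753487}{952}} \cdot \frac{1}{84} = \frac{i \sqrt{1131329906}}{476} \cdot \frac{1}{84} = \frac{i \sqrt{1131329906}}{39984}$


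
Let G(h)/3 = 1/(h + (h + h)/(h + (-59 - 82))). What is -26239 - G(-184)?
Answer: -1559435273/59432 ≈ -26239.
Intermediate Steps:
G(h) = 3/(h + 2*h/(-141 + h)) (G(h) = 3/(h + (h + h)/(h + (-59 - 82))) = 3/(h + (2*h)/(h - 141)) = 3/(h + (2*h)/(-141 + h)) = 3/(h + 2*h/(-141 + h)))
-26239 - G(-184) = -26239 - 3*(-141 - 184)/((-184)*(-139 - 184)) = -26239 - 3*(-1)*(-325)/(184*(-323)) = -26239 - 3*(-1)*(-1)*(-325)/(184*323) = -26239 - 1*(-975/59432) = -26239 + 975/59432 = -1559435273/59432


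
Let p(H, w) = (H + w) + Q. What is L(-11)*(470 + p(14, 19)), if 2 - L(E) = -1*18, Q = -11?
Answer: 9840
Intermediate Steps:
p(H, w) = -11 + H + w (p(H, w) = (H + w) - 11 = -11 + H + w)
L(E) = 20 (L(E) = 2 - (-1)*18 = 2 - 1*(-18) = 2 + 18 = 20)
L(-11)*(470 + p(14, 19)) = 20*(470 + (-11 + 14 + 19)) = 20*(470 + 22) = 20*492 = 9840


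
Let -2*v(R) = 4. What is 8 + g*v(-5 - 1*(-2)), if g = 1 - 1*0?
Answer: 6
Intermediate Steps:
v(R) = -2 (v(R) = -½*4 = -2)
g = 1 (g = 1 + 0 = 1)
8 + g*v(-5 - 1*(-2)) = 8 + 1*(-2) = 8 - 2 = 6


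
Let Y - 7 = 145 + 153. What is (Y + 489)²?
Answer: 630436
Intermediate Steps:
Y = 305 (Y = 7 + (145 + 153) = 7 + 298 = 305)
(Y + 489)² = (305 + 489)² = 794² = 630436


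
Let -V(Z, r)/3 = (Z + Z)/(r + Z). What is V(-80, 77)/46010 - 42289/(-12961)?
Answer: 14951101/4587197 ≈ 3.2593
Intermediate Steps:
V(Z, r) = -6*Z/(Z + r) (V(Z, r) = -3*(Z + Z)/(r + Z) = -3*2*Z/(Z + r) = -6*Z/(Z + r))
V(-80, 77)/46010 - 42289/(-12961) = -6*(-80)/(-80 + 77)/46010 - 42289/(-12961) = -6*(-80)/(-3)*(1/46010) - 42289*(-1/12961) = -6*(-80)*(-⅓)*(1/46010) + 3253/997 = -160*1/46010 + 3253/997 = -16/4601 + 3253/997 = 14951101/4587197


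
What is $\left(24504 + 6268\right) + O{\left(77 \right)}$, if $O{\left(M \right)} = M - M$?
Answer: $30772$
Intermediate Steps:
$O{\left(M \right)} = 0$
$\left(24504 + 6268\right) + O{\left(77 \right)} = \left(24504 + 6268\right) + 0 = 30772 + 0 = 30772$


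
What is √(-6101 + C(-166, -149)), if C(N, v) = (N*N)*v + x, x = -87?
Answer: 4*I*√257002 ≈ 2027.8*I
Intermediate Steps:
C(N, v) = -87 + v*N² (C(N, v) = (N*N)*v - 87 = N²*v - 87 = v*N² - 87 = -87 + v*N²)
√(-6101 + C(-166, -149)) = √(-6101 + (-87 - 149*(-166)²)) = √(-6101 + (-87 - 149*27556)) = √(-6101 + (-87 - 4105844)) = √(-6101 - 4105931) = √(-4112032) = 4*I*√257002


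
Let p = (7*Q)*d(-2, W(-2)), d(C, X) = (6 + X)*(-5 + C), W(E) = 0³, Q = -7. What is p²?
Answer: 4235364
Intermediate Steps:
W(E) = 0
d(C, X) = (-5 + C)*(6 + X)
p = 2058 (p = (7*(-7))*(-30 - 5*0 + 6*(-2) - 2*0) = -49*(-30 + 0 - 12 + 0) = -49*(-42) = 2058)
p² = 2058² = 4235364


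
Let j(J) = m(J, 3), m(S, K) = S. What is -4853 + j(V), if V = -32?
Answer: -4885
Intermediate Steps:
j(J) = J
-4853 + j(V) = -4853 - 32 = -4885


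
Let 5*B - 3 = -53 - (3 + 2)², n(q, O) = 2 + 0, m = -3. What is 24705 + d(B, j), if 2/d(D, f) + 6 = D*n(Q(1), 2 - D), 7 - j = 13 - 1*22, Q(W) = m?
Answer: 444689/18 ≈ 24705.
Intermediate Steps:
Q(W) = -3
j = 16 (j = 7 - (13 - 1*22) = 7 - (13 - 22) = 7 - 1*(-9) = 7 + 9 = 16)
n(q, O) = 2
B = -15 (B = ⅗ + (-53 - (3 + 2)²)/5 = ⅗ + (-53 - 1*5²)/5 = ⅗ + (-53 - 1*25)/5 = ⅗ + (-53 - 25)/5 = ⅗ + (⅕)*(-78) = ⅗ - 78/5 = -15)
d(D, f) = 2/(-6 + 2*D) (d(D, f) = 2/(-6 + D*2) = 2/(-6 + 2*D))
24705 + d(B, j) = 24705 + 1/(-3 - 15) = 24705 + 1/(-18) = 24705 - 1/18 = 444689/18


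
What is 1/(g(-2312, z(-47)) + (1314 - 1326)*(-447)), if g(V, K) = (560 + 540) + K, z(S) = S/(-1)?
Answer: 1/6511 ≈ 0.00015359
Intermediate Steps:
z(S) = -S (z(S) = S*(-1) = -S)
g(V, K) = 1100 + K
1/(g(-2312, z(-47)) + (1314 - 1326)*(-447)) = 1/((1100 - 1*(-47)) + (1314 - 1326)*(-447)) = 1/((1100 + 47) - 12*(-447)) = 1/(1147 + 5364) = 1/6511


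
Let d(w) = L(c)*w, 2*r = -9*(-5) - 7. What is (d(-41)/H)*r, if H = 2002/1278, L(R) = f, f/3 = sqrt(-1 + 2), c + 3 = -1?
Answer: -1493343/1001 ≈ -1491.9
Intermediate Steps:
c = -4 (c = -3 - 1 = -4)
f = 3 (f = 3*sqrt(-1 + 2) = 3*sqrt(1) = 3*1 = 3)
L(R) = 3
r = 19 (r = (-9*(-5) - 7)/2 = (45 - 7)/2 = (1/2)*38 = 19)
H = 1001/639 (H = 2002*(1/1278) = 1001/639 ≈ 1.5665)
d(w) = 3*w
(d(-41)/H)*r = ((3*(-41))/(1001/639))*19 = -123*639/1001*19 = -78597/1001*19 = -1493343/1001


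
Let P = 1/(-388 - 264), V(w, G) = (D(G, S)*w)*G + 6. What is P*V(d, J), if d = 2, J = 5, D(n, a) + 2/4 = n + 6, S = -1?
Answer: -111/652 ≈ -0.17025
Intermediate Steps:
D(n, a) = 11/2 + n (D(n, a) = -½ + (n + 6) = -½ + (6 + n) = 11/2 + n)
V(w, G) = 6 + G*w*(11/2 + G) (V(w, G) = ((11/2 + G)*w)*G + 6 = (w*(11/2 + G))*G + 6 = G*w*(11/2 + G) + 6 = 6 + G*w*(11/2 + G))
P = -1/652 (P = 1/(-652) = -1/652 ≈ -0.0015337)
P*V(d, J) = -(6 + (½)*5*2*(11 + 2*5))/652 = -(6 + (½)*5*2*(11 + 10))/652 = -(6 + (½)*5*2*21)/652 = -(6 + 105)/652 = -1/652*111 = -111/652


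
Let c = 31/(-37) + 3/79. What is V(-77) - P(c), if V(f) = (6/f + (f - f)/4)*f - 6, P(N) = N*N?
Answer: -5466244/8543929 ≈ -0.63978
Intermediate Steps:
c = -2338/2923 (c = 31*(-1/37) + 3*(1/79) = -31/37 + 3/79 = -2338/2923 ≈ -0.79986)
P(N) = N**2
V(f) = 0 (V(f) = (6/f + 0*(1/4))*f - 6 = (6/f + 0)*f - 6 = (6/f)*f - 6 = 6 - 6 = 0)
V(-77) - P(c) = 0 - (-2338/2923)**2 = 0 - 1*5466244/8543929 = 0 - 5466244/8543929 = -5466244/8543929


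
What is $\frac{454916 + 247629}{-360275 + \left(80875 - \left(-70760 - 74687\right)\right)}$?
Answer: $- \frac{702545}{133953} \approx -5.2447$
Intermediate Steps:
$\frac{454916 + 247629}{-360275 + \left(80875 - \left(-70760 - 74687\right)\right)} = \frac{702545}{-360275 + \left(80875 - \left(-70760 - 74687\right)\right)} = \frac{702545}{-360275 + \left(80875 - -145447\right)} = \frac{702545}{-360275 + \left(80875 + 145447\right)} = \frac{702545}{-360275 + 226322} = \frac{702545}{-133953} = 702545 \left(- \frac{1}{133953}\right) = - \frac{702545}{133953}$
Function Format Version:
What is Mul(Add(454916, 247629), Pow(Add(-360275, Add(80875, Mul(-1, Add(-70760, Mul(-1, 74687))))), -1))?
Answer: Rational(-702545, 133953) ≈ -5.2447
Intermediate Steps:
Mul(Add(454916, 247629), Pow(Add(-360275, Add(80875, Mul(-1, Add(-70760, Mul(-1, 74687))))), -1)) = Mul(702545, Pow(Add(-360275, Add(80875, Mul(-1, Add(-70760, -74687)))), -1)) = Mul(702545, Pow(Add(-360275, Add(80875, Mul(-1, -145447))), -1)) = Mul(702545, Pow(Add(-360275, Add(80875, 145447)), -1)) = Mul(702545, Pow(Add(-360275, 226322), -1)) = Mul(702545, Pow(-133953, -1)) = Mul(702545, Rational(-1, 133953)) = Rational(-702545, 133953)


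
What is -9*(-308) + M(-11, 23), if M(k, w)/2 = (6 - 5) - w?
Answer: 2728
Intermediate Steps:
M(k, w) = 2 - 2*w (M(k, w) = 2*((6 - 5) - w) = 2*(1 - w) = 2 - 2*w)
-9*(-308) + M(-11, 23) = -9*(-308) + (2 - 2*23) = 2772 + (2 - 46) = 2772 - 44 = 2728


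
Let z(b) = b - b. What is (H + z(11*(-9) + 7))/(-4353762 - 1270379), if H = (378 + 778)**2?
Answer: -1336336/5624141 ≈ -0.23761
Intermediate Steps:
H = 1336336 (H = 1156**2 = 1336336)
z(b) = 0
(H + z(11*(-9) + 7))/(-4353762 - 1270379) = (1336336 + 0)/(-4353762 - 1270379) = 1336336/(-5624141) = 1336336*(-1/5624141) = -1336336/5624141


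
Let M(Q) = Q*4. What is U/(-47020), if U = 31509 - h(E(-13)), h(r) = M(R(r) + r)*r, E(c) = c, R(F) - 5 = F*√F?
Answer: -31093/47020 + 169*I*√13/11755 ≈ -0.66127 + 0.051836*I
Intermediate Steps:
R(F) = 5 + F^(3/2) (R(F) = 5 + F*√F = 5 + F^(3/2))
M(Q) = 4*Q
h(r) = r*(20 + 4*r + 4*r^(3/2)) (h(r) = (4*((5 + r^(3/2)) + r))*r = (4*(5 + r + r^(3/2)))*r = (20 + 4*r + 4*r^(3/2))*r = r*(20 + 4*r + 4*r^(3/2)))
U = 31093 - 676*I*√13 (U = 31509 - 4*(-13)*(5 - 13 + (-13)^(3/2)) = 31509 - 4*(-13)*(5 - 13 - 13*I*√13) = 31509 - 4*(-13)*(-8 - 13*I*√13) = 31509 - (416 + 676*I*√13) = 31509 + (-416 - 676*I*√13) = 31093 - 676*I*√13 ≈ 31093.0 - 2437.4*I)
U/(-47020) = (31093 - 676*I*√13)/(-47020) = (31093 - 676*I*√13)*(-1/47020) = -31093/47020 + 169*I*√13/11755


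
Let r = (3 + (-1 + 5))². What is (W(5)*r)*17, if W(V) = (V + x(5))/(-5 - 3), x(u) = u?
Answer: -4165/4 ≈ -1041.3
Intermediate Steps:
r = 49 (r = (3 + 4)² = 7² = 49)
W(V) = -5/8 - V/8 (W(V) = (V + 5)/(-5 - 3) = (5 + V)/(-8) = (5 + V)*(-⅛) = -5/8 - V/8)
(W(5)*r)*17 = ((-5/8 - ⅛*5)*49)*17 = ((-5/8 - 5/8)*49)*17 = -5/4*49*17 = -245/4*17 = -4165/4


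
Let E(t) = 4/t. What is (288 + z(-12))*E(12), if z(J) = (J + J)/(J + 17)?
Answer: 472/5 ≈ 94.400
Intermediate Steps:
z(J) = 2*J/(17 + J) (z(J) = (2*J)/(17 + J) = 2*J/(17 + J))
(288 + z(-12))*E(12) = (288 + 2*(-12)/(17 - 12))*(4/12) = (288 + 2*(-12)/5)*(4*(1/12)) = (288 + 2*(-12)*(⅕))*(⅓) = (288 - 24/5)*(⅓) = (1416/5)*(⅓) = 472/5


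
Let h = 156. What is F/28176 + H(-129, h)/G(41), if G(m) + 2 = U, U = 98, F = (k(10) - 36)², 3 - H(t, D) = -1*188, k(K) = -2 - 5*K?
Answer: 42535/18784 ≈ 2.2644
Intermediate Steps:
H(t, D) = 191 (H(t, D) = 3 - (-1)*188 = 3 - 1*(-188) = 3 + 188 = 191)
F = 7744 (F = ((-2 - 5*10) - 36)² = ((-2 - 50) - 36)² = (-52 - 36)² = (-88)² = 7744)
G(m) = 96 (G(m) = -2 + 98 = 96)
F/28176 + H(-129, h)/G(41) = 7744/28176 + 191/96 = 7744*(1/28176) + 191*(1/96) = 484/1761 + 191/96 = 42535/18784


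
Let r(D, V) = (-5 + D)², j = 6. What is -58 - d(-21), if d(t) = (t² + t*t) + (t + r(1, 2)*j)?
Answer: -1015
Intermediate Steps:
d(t) = 96 + t + 2*t² (d(t) = (t² + t*t) + (t + (-5 + 1)²*6) = (t² + t²) + (t + (-4)²*6) = 2*t² + (t + 16*6) = 2*t² + (t + 96) = 2*t² + (96 + t) = 96 + t + 2*t²)
-58 - d(-21) = -58 - (96 - 21 + 2*(-21)²) = -58 - (96 - 21 + 2*441) = -58 - (96 - 21 + 882) = -58 - 1*957 = -58 - 957 = -1015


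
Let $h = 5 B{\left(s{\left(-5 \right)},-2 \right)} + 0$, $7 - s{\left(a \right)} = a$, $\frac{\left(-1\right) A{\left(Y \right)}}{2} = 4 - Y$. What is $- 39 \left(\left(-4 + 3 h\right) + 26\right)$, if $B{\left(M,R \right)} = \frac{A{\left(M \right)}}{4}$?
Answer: $-3198$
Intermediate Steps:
$A{\left(Y \right)} = -8 + 2 Y$ ($A{\left(Y \right)} = - 2 \left(4 - Y\right) = -8 + 2 Y$)
$s{\left(a \right)} = 7 - a$
$B{\left(M,R \right)} = -2 + \frac{M}{2}$ ($B{\left(M,R \right)} = \frac{-8 + 2 M}{4} = \left(-8 + 2 M\right) \frac{1}{4} = -2 + \frac{M}{2}$)
$h = 20$ ($h = 5 \left(-2 + \frac{7 - -5}{2}\right) + 0 = 5 \left(-2 + \frac{7 + 5}{2}\right) + 0 = 5 \left(-2 + \frac{1}{2} \cdot 12\right) + 0 = 5 \left(-2 + 6\right) + 0 = 5 \cdot 4 + 0 = 20 + 0 = 20$)
$- 39 \left(\left(-4 + 3 h\right) + 26\right) = - 39 \left(\left(-4 + 3 \cdot 20\right) + 26\right) = - 39 \left(\left(-4 + 60\right) + 26\right) = - 39 \left(56 + 26\right) = \left(-39\right) 82 = -3198$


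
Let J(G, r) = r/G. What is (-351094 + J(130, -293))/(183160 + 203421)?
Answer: -45642513/50255530 ≈ -0.90821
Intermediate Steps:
(-351094 + J(130, -293))/(183160 + 203421) = (-351094 - 293/130)/(183160 + 203421) = (-351094 - 293*1/130)/386581 = (-351094 - 293/130)*(1/386581) = -45642513/130*1/386581 = -45642513/50255530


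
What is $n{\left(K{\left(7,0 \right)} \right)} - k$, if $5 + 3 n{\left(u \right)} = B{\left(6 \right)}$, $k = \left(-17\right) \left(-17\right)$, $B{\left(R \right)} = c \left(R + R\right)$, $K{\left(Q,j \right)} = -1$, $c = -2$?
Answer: $- \frac{896}{3} \approx -298.67$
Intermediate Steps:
$B{\left(R \right)} = - 4 R$ ($B{\left(R \right)} = - 2 \left(R + R\right) = - 2 \cdot 2 R = - 4 R$)
$k = 289$
$n{\left(u \right)} = - \frac{29}{3}$ ($n{\left(u \right)} = - \frac{5}{3} + \frac{\left(-4\right) 6}{3} = - \frac{5}{3} + \frac{1}{3} \left(-24\right) = - \frac{5}{3} - 8 = - \frac{29}{3}$)
$n{\left(K{\left(7,0 \right)} \right)} - k = - \frac{29}{3} - 289 = - \frac{896}{3}$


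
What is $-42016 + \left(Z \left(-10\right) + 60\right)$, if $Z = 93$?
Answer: $-42886$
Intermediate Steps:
$-42016 + \left(Z \left(-10\right) + 60\right) = -42016 + \left(93 \left(-10\right) + 60\right) = -42016 + \left(-930 + 60\right) = -42016 - 870 = -42886$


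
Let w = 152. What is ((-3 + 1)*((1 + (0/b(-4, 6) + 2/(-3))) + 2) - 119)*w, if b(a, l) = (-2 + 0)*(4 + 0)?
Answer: -56392/3 ≈ -18797.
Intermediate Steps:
b(a, l) = -8 (b(a, l) = -2*4 = -8)
((-3 + 1)*((1 + (0/b(-4, 6) + 2/(-3))) + 2) - 119)*w = ((-3 + 1)*((1 + (0/(-8) + 2/(-3))) + 2) - 119)*152 = (-2*((1 + (0*(-⅛) + 2*(-⅓))) + 2) - 119)*152 = (-2*((1 + (0 - ⅔)) + 2) - 119)*152 = (-2*((1 - ⅔) + 2) - 119)*152 = (-2*(⅓ + 2) - 119)*152 = (-2*7/3 - 119)*152 = (-14/3 - 119)*152 = -371/3*152 = -56392/3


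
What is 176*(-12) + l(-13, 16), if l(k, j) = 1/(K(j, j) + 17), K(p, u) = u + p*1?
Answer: -103487/49 ≈ -2112.0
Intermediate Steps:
K(p, u) = p + u (K(p, u) = u + p = p + u)
l(k, j) = 1/(17 + 2*j) (l(k, j) = 1/((j + j) + 17) = 1/(2*j + 17) = 1/(17 + 2*j))
176*(-12) + l(-13, 16) = 176*(-12) + 1/(17 + 2*16) = -2112 + 1/(17 + 32) = -2112 + 1/49 = -103487/49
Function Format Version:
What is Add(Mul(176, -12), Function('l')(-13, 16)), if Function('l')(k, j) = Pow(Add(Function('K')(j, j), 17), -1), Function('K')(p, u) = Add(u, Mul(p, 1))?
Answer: Rational(-103487, 49) ≈ -2112.0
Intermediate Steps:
Function('K')(p, u) = Add(p, u) (Function('K')(p, u) = Add(u, p) = Add(p, u))
Function('l')(k, j) = Pow(Add(17, Mul(2, j)), -1) (Function('l')(k, j) = Pow(Add(Add(j, j), 17), -1) = Pow(Add(Mul(2, j), 17), -1) = Pow(Add(17, Mul(2, j)), -1))
Add(Mul(176, -12), Function('l')(-13, 16)) = Add(Mul(176, -12), Pow(Add(17, Mul(2, 16)), -1)) = Add(-2112, Pow(Add(17, 32), -1)) = Add(-2112, Pow(49, -1)) = Add(-2112, Rational(1, 49)) = Rational(-103487, 49)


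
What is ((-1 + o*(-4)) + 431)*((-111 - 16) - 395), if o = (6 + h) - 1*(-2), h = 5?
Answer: -197316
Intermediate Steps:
o = 13 (o = (6 + 5) - 1*(-2) = 11 + 2 = 13)
((-1 + o*(-4)) + 431)*((-111 - 16) - 395) = ((-1 + 13*(-4)) + 431)*((-111 - 16) - 395) = ((-1 - 52) + 431)*(-127 - 395) = (-53 + 431)*(-522) = 378*(-522) = -197316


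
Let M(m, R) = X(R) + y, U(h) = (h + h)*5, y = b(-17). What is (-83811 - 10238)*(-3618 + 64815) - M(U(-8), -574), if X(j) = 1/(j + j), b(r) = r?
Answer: -6607333098127/1148 ≈ -5.7555e+9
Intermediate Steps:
y = -17
X(j) = 1/(2*j)
U(h) = 10*h (U(h) = (2*h)*5 = 10*h)
M(m, R) = -17 + 1/(2*R) (M(m, R) = 1/(2*R) - 17 = -17 + 1/(2*R))
(-83811 - 10238)*(-3618 + 64815) - M(U(-8), -574) = (-83811 - 10238)*(-3618 + 64815) - (-17 + (½)/(-574)) = -94049*61197 - (-17 + (½)*(-1/574)) = -5755516653 - (-17 - 1/1148) = -5755516653 - 1*(-19517/1148) = -5755516653 + 19517/1148 = -6607333098127/1148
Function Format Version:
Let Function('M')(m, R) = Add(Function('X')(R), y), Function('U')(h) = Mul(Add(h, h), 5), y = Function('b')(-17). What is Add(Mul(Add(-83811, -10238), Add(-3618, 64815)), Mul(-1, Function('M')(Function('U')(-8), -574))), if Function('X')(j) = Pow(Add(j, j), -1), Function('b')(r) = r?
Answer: Rational(-6607333098127, 1148) ≈ -5.7555e+9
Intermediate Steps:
y = -17
Function('X')(j) = Mul(Rational(1, 2), Pow(j, -1)) (Function('X')(j) = Pow(Mul(2, j), -1) = Mul(Rational(1, 2), Pow(j, -1)))
Function('U')(h) = Mul(10, h) (Function('U')(h) = Mul(Mul(2, h), 5) = Mul(10, h))
Function('M')(m, R) = Add(-17, Mul(Rational(1, 2), Pow(R, -1))) (Function('M')(m, R) = Add(Mul(Rational(1, 2), Pow(R, -1)), -17) = Add(-17, Mul(Rational(1, 2), Pow(R, -1))))
Add(Mul(Add(-83811, -10238), Add(-3618, 64815)), Mul(-1, Function('M')(Function('U')(-8), -574))) = Add(Mul(Add(-83811, -10238), Add(-3618, 64815)), Mul(-1, Add(-17, Mul(Rational(1, 2), Pow(-574, -1))))) = Add(Mul(-94049, 61197), Mul(-1, Add(-17, Mul(Rational(1, 2), Rational(-1, 574))))) = Add(-5755516653, Mul(-1, Add(-17, Rational(-1, 1148)))) = Add(-5755516653, Mul(-1, Rational(-19517, 1148))) = Add(-5755516653, Rational(19517, 1148)) = Rational(-6607333098127, 1148)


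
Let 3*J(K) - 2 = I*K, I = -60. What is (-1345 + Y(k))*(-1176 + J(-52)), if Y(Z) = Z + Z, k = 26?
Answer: 174986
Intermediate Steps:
J(K) = ⅔ - 20*K (J(K) = ⅔ + (-60*K)/3 = ⅔ - 20*K)
Y(Z) = 2*Z
(-1345 + Y(k))*(-1176 + J(-52)) = (-1345 + 2*26)*(-1176 + (⅔ - 20*(-52))) = (-1345 + 52)*(-1176 + (⅔ + 1040)) = -1293*(-1176 + 3122/3) = -1293*(-406/3) = 174986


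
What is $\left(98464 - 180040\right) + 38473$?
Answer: $-43103$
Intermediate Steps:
$\left(98464 - 180040\right) + 38473 = -81576 + 38473 = -43103$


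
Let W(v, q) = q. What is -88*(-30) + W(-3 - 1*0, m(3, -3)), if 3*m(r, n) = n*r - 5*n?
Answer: 2642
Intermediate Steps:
m(r, n) = -5*n/3 + n*r/3 (m(r, n) = (n*r - 5*n)/3 = (-5*n + n*r)/3 = -5*n/3 + n*r/3)
-88*(-30) + W(-3 - 1*0, m(3, -3)) = -88*(-30) + (1/3)*(-3)*(-5 + 3) = 2640 + (1/3)*(-3)*(-2) = 2640 + 2 = 2642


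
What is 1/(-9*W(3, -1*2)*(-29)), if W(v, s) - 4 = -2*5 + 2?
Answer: -1/1044 ≈ -0.00095785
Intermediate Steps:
W(v, s) = -4 (W(v, s) = 4 + (-2*5 + 2) = 4 + (-10 + 2) = 4 - 8 = -4)
1/(-9*W(3, -1*2)*(-29)) = 1/(-9*(-4)*(-29)) = 1/(36*(-29)) = 1/(-1044) = -1/1044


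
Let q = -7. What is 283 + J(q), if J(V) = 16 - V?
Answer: 306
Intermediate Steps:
283 + J(q) = 283 + (16 - 1*(-7)) = 283 + (16 + 7) = 283 + 23 = 306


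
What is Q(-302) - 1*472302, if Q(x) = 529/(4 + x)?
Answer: -140746525/298 ≈ -4.7230e+5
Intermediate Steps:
Q(-302) - 1*472302 = 529/(4 - 302) - 1*472302 = 529/(-298) - 472302 = 529*(-1/298) - 472302 = -529/298 - 472302 = -140746525/298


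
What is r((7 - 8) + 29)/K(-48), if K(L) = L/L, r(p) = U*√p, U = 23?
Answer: 46*√7 ≈ 121.70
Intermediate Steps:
r(p) = 23*√p
K(L) = 1
r((7 - 8) + 29)/K(-48) = (23*√((7 - 8) + 29))/1 = (23*√(-1 + 29))*1 = (23*√28)*1 = (23*(2*√7))*1 = (46*√7)*1 = 46*√7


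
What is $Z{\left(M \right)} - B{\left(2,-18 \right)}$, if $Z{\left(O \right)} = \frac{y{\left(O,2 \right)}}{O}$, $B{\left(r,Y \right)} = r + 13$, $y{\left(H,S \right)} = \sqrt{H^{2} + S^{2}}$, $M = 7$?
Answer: $-15 + \frac{\sqrt{53}}{7} \approx -13.96$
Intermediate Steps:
$B{\left(r,Y \right)} = 13 + r$
$Z{\left(O \right)} = \frac{\sqrt{4 + O^{2}}}{O}$ ($Z{\left(O \right)} = \frac{\sqrt{O^{2} + 2^{2}}}{O} = \frac{\sqrt{O^{2} + 4}}{O} = \frac{\sqrt{4 + O^{2}}}{O}$)
$Z{\left(M \right)} - B{\left(2,-18 \right)} = \frac{\sqrt{4 + 7^{2}}}{7} - \left(13 + 2\right) = \frac{\sqrt{4 + 49}}{7} - 15 = \frac{\sqrt{53}}{7} - 15 = -15 + \frac{\sqrt{53}}{7}$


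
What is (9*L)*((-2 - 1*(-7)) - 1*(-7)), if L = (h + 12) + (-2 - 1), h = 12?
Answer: 2268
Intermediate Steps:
L = 21 (L = (12 + 12) + (-2 - 1) = 24 - 3 = 21)
(9*L)*((-2 - 1*(-7)) - 1*(-7)) = (9*21)*((-2 - 1*(-7)) - 1*(-7)) = 189*((-2 + 7) + 7) = 189*(5 + 7) = 189*12 = 2268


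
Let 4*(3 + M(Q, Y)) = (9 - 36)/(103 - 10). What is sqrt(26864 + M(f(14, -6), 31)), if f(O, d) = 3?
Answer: sqrt(103253405)/62 ≈ 163.89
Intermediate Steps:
M(Q, Y) = -381/124 (M(Q, Y) = -3 + ((9 - 36)/(103 - 10))/4 = -3 + (-27/93)/4 = -3 + (-27*1/93)/4 = -3 + (1/4)*(-9/31) = -3 - 9/124 = -381/124)
sqrt(26864 + M(f(14, -6), 31)) = sqrt(26864 - 381/124) = sqrt(3330755/124) = sqrt(103253405)/62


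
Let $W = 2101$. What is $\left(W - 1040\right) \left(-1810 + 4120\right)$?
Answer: $2450910$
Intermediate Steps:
$\left(W - 1040\right) \left(-1810 + 4120\right) = \left(2101 - 1040\right) \left(-1810 + 4120\right) = 1061 \cdot 2310 = 2450910$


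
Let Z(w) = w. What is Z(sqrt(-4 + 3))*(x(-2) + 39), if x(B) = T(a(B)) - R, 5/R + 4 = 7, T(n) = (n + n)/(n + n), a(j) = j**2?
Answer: 115*I/3 ≈ 38.333*I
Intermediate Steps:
T(n) = 1 (T(n) = (2*n)/((2*n)) = (2*n)*(1/(2*n)) = 1)
R = 5/3 (R = 5/(-4 + 7) = 5/3 ≈ 1.6667)
x(B) = -2/3 (x(B) = 1 - 1*5/3 = 1 - 5/3 = -2/3)
Z(sqrt(-4 + 3))*(x(-2) + 39) = sqrt(-4 + 3)*(-2/3 + 39) = sqrt(-1)*(115/3) = I*(115/3) = 115*I/3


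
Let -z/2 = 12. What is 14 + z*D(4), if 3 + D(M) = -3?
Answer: 158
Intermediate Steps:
z = -24 (z = -2*12 = -24)
D(M) = -6 (D(M) = -3 - 3 = -6)
14 + z*D(4) = 14 - 24*(-6) = 14 + 144 = 158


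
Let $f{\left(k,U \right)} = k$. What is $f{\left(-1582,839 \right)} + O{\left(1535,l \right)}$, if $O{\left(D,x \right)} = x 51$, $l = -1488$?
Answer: $-77470$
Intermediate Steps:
$O{\left(D,x \right)} = 51 x$
$f{\left(-1582,839 \right)} + O{\left(1535,l \right)} = -1582 + 51 \left(-1488\right) = -1582 - 75888 = -77470$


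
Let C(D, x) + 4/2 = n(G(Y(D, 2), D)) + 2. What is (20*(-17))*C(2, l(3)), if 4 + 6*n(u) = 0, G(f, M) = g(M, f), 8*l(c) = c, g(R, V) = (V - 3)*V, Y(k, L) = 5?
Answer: 680/3 ≈ 226.67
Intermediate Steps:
g(R, V) = V*(-3 + V) (g(R, V) = (-3 + V)*V = V*(-3 + V))
l(c) = c/8
G(f, M) = f*(-3 + f)
n(u) = -⅔ (n(u) = -⅔ + (⅙)*0 = -⅔ + 0 = -⅔)
C(D, x) = -⅔ (C(D, x) = -2 + (-⅔ + 2) = -2 + 4/3 = -⅔)
(20*(-17))*C(2, l(3)) = (20*(-17))*(-⅔) = -340*(-⅔) = 680/3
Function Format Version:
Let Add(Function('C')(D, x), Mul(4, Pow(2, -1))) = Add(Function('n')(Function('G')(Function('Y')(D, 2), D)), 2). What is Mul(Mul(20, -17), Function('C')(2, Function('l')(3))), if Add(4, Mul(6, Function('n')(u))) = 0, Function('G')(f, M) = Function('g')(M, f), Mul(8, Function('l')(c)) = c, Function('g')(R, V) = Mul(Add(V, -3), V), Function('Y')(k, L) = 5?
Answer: Rational(680, 3) ≈ 226.67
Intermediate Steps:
Function('g')(R, V) = Mul(V, Add(-3, V)) (Function('g')(R, V) = Mul(Add(-3, V), V) = Mul(V, Add(-3, V)))
Function('l')(c) = Mul(Rational(1, 8), c)
Function('G')(f, M) = Mul(f, Add(-3, f))
Function('n')(u) = Rational(-2, 3) (Function('n')(u) = Add(Rational(-2, 3), Mul(Rational(1, 6), 0)) = Add(Rational(-2, 3), 0) = Rational(-2, 3))
Function('C')(D, x) = Rational(-2, 3) (Function('C')(D, x) = Add(-2, Add(Rational(-2, 3), 2)) = Add(-2, Rational(4, 3)) = Rational(-2, 3))
Mul(Mul(20, -17), Function('C')(2, Function('l')(3))) = Mul(Mul(20, -17), Rational(-2, 3)) = Mul(-340, Rational(-2, 3)) = Rational(680, 3)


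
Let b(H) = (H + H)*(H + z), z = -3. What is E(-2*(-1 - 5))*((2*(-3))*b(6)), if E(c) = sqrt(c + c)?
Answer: -432*sqrt(6) ≈ -1058.2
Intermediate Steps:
b(H) = 2*H*(-3 + H) (b(H) = (H + H)*(H - 3) = (2*H)*(-3 + H) = 2*H*(-3 + H))
E(c) = sqrt(2)*sqrt(c) (E(c) = sqrt(2*c) = sqrt(2)*sqrt(c))
E(-2*(-1 - 5))*((2*(-3))*b(6)) = (sqrt(2)*sqrt(-2*(-1 - 5)))*((2*(-3))*(2*6*(-3 + 6))) = (sqrt(2)*sqrt(-2*(-6)))*(-12*6*3) = (sqrt(2)*sqrt(12))*(-6*36) = (sqrt(2)*(2*sqrt(3)))*(-216) = (2*sqrt(6))*(-216) = -432*sqrt(6)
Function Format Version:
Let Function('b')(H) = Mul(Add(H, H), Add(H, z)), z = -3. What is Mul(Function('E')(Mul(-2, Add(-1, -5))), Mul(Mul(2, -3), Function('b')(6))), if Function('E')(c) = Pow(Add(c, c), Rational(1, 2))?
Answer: Mul(-432, Pow(6, Rational(1, 2))) ≈ -1058.2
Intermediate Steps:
Function('b')(H) = Mul(2, H, Add(-3, H)) (Function('b')(H) = Mul(Add(H, H), Add(H, -3)) = Mul(Mul(2, H), Add(-3, H)) = Mul(2, H, Add(-3, H)))
Function('E')(c) = Mul(Pow(2, Rational(1, 2)), Pow(c, Rational(1, 2))) (Function('E')(c) = Pow(Mul(2, c), Rational(1, 2)) = Mul(Pow(2, Rational(1, 2)), Pow(c, Rational(1, 2))))
Mul(Function('E')(Mul(-2, Add(-1, -5))), Mul(Mul(2, -3), Function('b')(6))) = Mul(Mul(Pow(2, Rational(1, 2)), Pow(Mul(-2, Add(-1, -5)), Rational(1, 2))), Mul(Mul(2, -3), Mul(2, 6, Add(-3, 6)))) = Mul(Mul(Pow(2, Rational(1, 2)), Pow(Mul(-2, -6), Rational(1, 2))), Mul(-6, Mul(2, 6, 3))) = Mul(Mul(Pow(2, Rational(1, 2)), Pow(12, Rational(1, 2))), Mul(-6, 36)) = Mul(Mul(Pow(2, Rational(1, 2)), Mul(2, Pow(3, Rational(1, 2)))), -216) = Mul(Mul(2, Pow(6, Rational(1, 2))), -216) = Mul(-432, Pow(6, Rational(1, 2)))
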